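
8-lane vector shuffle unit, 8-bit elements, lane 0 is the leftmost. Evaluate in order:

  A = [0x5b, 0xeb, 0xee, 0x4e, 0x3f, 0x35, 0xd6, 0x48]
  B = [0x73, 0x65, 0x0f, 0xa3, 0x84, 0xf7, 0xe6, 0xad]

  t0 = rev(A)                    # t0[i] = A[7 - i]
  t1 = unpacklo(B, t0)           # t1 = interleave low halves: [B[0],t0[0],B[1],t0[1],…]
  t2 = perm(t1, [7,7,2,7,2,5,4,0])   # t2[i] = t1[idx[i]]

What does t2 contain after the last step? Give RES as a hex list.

RES = [0x3f, 0x3f, 0x65, 0x3f, 0x65, 0x35, 0x0f, 0x73]

  t0: 48 d6 35 3f 4e ee eb 5b
  t1: 73 48 65 d6 0f 35 a3 3f
  t2: 3f 3f 65 3f 65 35 0f 73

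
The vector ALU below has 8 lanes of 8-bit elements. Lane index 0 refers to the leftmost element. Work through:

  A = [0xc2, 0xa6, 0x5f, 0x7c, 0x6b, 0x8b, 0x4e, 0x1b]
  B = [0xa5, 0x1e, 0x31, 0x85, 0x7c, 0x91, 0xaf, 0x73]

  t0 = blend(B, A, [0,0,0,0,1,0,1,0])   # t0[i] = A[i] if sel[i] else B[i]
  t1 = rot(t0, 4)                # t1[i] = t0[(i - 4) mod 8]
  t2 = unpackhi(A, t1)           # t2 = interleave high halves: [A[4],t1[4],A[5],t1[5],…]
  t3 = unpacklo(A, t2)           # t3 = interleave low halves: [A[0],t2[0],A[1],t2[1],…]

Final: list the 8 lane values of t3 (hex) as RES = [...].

RES = [0xc2, 0x6b, 0xa6, 0xa5, 0x5f, 0x8b, 0x7c, 0x1e]

  t0: a5 1e 31 85 6b 91 4e 73
  t1: 6b 91 4e 73 a5 1e 31 85
  t2: 6b a5 8b 1e 4e 31 1b 85
  t3: c2 6b a6 a5 5f 8b 7c 1e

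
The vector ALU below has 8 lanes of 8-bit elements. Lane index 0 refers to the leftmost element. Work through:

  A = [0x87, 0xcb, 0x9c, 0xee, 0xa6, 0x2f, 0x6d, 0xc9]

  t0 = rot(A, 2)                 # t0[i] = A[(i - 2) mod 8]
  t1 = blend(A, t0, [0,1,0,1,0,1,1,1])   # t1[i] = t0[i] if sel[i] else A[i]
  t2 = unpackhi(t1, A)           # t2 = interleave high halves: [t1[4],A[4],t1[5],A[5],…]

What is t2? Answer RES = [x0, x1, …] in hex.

  t0: 6d c9 87 cb 9c ee a6 2f
  t1: 87 c9 9c cb a6 ee a6 2f
  t2: a6 a6 ee 2f a6 6d 2f c9

RES = [ 0xa6  0xa6  0xee  0x2f  0xa6  0x6d  0x2f  0xc9 ]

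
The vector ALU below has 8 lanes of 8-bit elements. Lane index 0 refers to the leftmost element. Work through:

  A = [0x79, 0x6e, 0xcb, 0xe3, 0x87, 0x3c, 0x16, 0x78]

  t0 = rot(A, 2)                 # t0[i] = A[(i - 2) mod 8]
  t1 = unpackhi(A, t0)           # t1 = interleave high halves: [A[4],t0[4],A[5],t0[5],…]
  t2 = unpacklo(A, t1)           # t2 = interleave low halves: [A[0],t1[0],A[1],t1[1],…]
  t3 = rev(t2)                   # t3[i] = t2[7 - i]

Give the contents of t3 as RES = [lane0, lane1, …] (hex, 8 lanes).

t0 = [0x16, 0x78, 0x79, 0x6e, 0xcb, 0xe3, 0x87, 0x3c]
t1 = [0x87, 0xcb, 0x3c, 0xe3, 0x16, 0x87, 0x78, 0x3c]
t2 = [0x79, 0x87, 0x6e, 0xcb, 0xcb, 0x3c, 0xe3, 0xe3]
t3 = [0xe3, 0xe3, 0x3c, 0xcb, 0xcb, 0x6e, 0x87, 0x79]

RES = [0xe3, 0xe3, 0x3c, 0xcb, 0xcb, 0x6e, 0x87, 0x79]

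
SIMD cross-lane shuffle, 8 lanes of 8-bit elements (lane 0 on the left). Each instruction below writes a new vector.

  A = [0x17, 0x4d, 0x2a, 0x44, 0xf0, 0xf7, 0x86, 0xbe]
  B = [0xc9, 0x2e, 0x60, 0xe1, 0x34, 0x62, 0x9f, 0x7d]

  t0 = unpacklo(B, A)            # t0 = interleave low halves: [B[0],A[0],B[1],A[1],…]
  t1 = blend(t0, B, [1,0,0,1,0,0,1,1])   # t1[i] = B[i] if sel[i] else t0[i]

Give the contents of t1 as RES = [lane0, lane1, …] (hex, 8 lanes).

RES = [ 0xc9  0x17  0x2e  0xe1  0x60  0x2a  0x9f  0x7d ]

→ t0 |c9|17|2e|4d|60|2a|e1|44|
→ t1 |c9|17|2e|e1|60|2a|9f|7d|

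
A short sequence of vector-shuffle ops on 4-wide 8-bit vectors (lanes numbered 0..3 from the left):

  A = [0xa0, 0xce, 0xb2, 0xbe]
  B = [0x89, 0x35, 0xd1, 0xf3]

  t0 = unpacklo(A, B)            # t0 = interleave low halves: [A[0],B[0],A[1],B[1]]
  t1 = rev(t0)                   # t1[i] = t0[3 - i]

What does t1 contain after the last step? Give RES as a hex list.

t0 = [0xa0, 0x89, 0xce, 0x35]
t1 = [0x35, 0xce, 0x89, 0xa0]

RES = [ 0x35  0xce  0x89  0xa0 ]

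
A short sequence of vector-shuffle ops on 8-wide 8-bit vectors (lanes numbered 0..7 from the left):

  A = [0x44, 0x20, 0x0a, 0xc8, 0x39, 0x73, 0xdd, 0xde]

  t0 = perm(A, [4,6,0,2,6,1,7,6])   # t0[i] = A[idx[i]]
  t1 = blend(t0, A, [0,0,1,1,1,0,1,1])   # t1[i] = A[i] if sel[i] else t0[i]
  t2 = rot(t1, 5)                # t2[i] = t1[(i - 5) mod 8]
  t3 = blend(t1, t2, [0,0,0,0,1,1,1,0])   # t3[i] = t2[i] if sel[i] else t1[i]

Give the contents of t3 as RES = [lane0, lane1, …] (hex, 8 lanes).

RES = [0x39, 0xdd, 0x0a, 0xc8, 0xde, 0x39, 0xdd, 0xde]

→ t0 |39|dd|44|0a|dd|20|de|dd|
→ t1 |39|dd|0a|c8|39|20|dd|de|
→ t2 |c8|39|20|dd|de|39|dd|0a|
→ t3 |39|dd|0a|c8|de|39|dd|de|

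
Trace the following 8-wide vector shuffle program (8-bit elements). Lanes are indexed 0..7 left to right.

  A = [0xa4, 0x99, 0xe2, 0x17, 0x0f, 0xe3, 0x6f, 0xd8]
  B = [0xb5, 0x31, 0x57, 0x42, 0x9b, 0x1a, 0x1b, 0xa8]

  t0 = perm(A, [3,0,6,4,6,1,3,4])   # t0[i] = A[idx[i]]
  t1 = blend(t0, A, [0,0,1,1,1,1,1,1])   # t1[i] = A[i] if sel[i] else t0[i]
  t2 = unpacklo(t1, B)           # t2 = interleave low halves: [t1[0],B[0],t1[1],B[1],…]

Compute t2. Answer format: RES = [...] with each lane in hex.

→ t0 |17|a4|6f|0f|6f|99|17|0f|
→ t1 |17|a4|e2|17|0f|e3|6f|d8|
→ t2 |17|b5|a4|31|e2|57|17|42|

RES = [0x17, 0xb5, 0xa4, 0x31, 0xe2, 0x57, 0x17, 0x42]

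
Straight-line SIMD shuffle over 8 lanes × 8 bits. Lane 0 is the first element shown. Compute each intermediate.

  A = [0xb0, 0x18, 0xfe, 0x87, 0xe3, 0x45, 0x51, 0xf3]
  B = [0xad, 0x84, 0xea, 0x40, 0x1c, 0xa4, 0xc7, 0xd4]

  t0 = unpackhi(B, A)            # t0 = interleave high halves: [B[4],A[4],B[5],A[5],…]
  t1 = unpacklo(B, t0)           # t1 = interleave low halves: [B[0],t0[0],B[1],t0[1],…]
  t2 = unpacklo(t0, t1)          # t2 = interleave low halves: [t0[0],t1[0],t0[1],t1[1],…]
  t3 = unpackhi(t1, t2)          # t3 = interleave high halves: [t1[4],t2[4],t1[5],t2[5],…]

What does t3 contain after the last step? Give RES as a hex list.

RES = [0xea, 0xa4, 0xa4, 0x84, 0x40, 0x45, 0x45, 0xe3]

  t0: 1c e3 a4 45 c7 51 d4 f3
  t1: ad 1c 84 e3 ea a4 40 45
  t2: 1c ad e3 1c a4 84 45 e3
  t3: ea a4 a4 84 40 45 45 e3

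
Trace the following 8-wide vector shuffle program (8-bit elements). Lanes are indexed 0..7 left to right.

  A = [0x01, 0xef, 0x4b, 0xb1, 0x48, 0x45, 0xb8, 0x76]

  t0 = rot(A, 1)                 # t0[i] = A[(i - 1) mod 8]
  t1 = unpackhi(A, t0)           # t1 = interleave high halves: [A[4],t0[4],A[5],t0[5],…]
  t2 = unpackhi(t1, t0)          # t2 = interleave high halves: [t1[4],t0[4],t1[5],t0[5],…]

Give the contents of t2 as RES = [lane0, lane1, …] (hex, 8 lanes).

  t0: 76 01 ef 4b b1 48 45 b8
  t1: 48 b1 45 48 b8 45 76 b8
  t2: b8 b1 45 48 76 45 b8 b8

RES = [ 0xb8  0xb1  0x45  0x48  0x76  0x45  0xb8  0xb8 ]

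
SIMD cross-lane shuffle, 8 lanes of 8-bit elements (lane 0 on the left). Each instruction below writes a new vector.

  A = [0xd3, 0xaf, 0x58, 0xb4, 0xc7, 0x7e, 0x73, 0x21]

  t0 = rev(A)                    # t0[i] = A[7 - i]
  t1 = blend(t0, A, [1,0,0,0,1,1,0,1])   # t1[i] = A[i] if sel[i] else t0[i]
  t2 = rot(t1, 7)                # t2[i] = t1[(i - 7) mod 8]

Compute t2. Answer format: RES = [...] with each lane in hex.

RES = [0x73, 0x7e, 0xc7, 0xc7, 0x7e, 0xaf, 0x21, 0xd3]

  t0: 21 73 7e c7 b4 58 af d3
  t1: d3 73 7e c7 c7 7e af 21
  t2: 73 7e c7 c7 7e af 21 d3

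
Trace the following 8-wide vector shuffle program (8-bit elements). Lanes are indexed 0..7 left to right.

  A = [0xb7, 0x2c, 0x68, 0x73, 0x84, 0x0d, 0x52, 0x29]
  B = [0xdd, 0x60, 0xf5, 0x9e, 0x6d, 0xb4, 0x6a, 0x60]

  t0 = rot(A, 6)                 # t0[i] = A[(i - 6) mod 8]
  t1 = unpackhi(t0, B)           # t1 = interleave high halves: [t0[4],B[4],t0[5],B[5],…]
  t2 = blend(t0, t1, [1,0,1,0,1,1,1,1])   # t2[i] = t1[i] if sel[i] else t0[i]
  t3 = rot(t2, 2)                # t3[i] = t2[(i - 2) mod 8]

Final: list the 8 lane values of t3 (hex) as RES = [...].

RES = [ 0x2c  0x60  0x52  0x73  0x29  0x0d  0xb7  0x6a ]

  t0: 68 73 84 0d 52 29 b7 2c
  t1: 52 6d 29 b4 b7 6a 2c 60
  t2: 52 73 29 0d b7 6a 2c 60
  t3: 2c 60 52 73 29 0d b7 6a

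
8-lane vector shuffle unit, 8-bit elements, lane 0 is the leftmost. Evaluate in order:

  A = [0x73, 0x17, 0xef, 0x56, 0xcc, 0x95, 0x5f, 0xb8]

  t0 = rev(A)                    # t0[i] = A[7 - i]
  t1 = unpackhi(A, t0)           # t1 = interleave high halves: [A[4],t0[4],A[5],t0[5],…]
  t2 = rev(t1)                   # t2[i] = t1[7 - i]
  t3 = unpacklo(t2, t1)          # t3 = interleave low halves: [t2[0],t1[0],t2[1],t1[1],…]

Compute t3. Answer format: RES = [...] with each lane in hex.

RES = [ 0x73  0xcc  0xb8  0x56  0x17  0x95  0x5f  0xef ]

  t0: b8 5f 95 cc 56 ef 17 73
  t1: cc 56 95 ef 5f 17 b8 73
  t2: 73 b8 17 5f ef 95 56 cc
  t3: 73 cc b8 56 17 95 5f ef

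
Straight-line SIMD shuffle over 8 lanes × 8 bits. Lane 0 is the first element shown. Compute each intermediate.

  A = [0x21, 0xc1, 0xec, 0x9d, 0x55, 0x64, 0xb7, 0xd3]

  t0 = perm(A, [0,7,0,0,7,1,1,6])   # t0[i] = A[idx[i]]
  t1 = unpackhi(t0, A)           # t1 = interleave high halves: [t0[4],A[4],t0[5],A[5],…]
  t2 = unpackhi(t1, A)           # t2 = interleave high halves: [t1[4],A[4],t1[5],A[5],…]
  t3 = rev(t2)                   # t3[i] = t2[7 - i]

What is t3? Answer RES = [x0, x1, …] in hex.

  t0: 21 d3 21 21 d3 c1 c1 b7
  t1: d3 55 c1 64 c1 b7 b7 d3
  t2: c1 55 b7 64 b7 b7 d3 d3
  t3: d3 d3 b7 b7 64 b7 55 c1

RES = [ 0xd3  0xd3  0xb7  0xb7  0x64  0xb7  0x55  0xc1 ]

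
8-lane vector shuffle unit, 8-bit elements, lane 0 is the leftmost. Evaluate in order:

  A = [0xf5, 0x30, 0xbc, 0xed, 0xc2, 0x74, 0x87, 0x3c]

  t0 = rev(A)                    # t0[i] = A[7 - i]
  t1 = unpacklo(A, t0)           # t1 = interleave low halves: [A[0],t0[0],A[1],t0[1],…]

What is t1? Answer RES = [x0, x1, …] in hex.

RES = [0xf5, 0x3c, 0x30, 0x87, 0xbc, 0x74, 0xed, 0xc2]

  t0: 3c 87 74 c2 ed bc 30 f5
  t1: f5 3c 30 87 bc 74 ed c2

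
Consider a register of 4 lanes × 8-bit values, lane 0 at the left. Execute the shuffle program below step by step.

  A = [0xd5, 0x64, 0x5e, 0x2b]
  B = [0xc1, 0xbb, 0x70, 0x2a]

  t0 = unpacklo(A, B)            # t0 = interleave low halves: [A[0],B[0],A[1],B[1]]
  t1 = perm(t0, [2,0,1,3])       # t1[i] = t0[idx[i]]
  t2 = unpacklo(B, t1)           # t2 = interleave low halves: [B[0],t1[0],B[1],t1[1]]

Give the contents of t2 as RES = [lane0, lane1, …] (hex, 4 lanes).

RES = [0xc1, 0x64, 0xbb, 0xd5]

t0 = [0xd5, 0xc1, 0x64, 0xbb]
t1 = [0x64, 0xd5, 0xc1, 0xbb]
t2 = [0xc1, 0x64, 0xbb, 0xd5]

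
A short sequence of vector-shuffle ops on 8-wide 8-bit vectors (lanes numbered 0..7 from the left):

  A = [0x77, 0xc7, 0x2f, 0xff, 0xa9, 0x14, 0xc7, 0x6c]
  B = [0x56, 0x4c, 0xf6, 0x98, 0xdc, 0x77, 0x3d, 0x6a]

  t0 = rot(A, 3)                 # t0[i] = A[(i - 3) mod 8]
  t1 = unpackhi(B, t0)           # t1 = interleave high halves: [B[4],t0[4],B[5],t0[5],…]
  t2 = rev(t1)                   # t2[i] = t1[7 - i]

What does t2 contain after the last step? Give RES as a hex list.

t0 = [0x14, 0xc7, 0x6c, 0x77, 0xc7, 0x2f, 0xff, 0xa9]
t1 = [0xdc, 0xc7, 0x77, 0x2f, 0x3d, 0xff, 0x6a, 0xa9]
t2 = [0xa9, 0x6a, 0xff, 0x3d, 0x2f, 0x77, 0xc7, 0xdc]

RES = [0xa9, 0x6a, 0xff, 0x3d, 0x2f, 0x77, 0xc7, 0xdc]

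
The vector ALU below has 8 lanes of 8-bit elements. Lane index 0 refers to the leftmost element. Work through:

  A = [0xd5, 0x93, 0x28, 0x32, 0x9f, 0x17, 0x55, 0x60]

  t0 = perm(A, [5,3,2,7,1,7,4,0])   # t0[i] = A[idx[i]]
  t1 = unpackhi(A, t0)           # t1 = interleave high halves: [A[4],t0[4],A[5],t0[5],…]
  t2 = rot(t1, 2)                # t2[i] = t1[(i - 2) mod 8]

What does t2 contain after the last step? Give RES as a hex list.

→ t0 |17|32|28|60|93|60|9f|d5|
→ t1 |9f|93|17|60|55|9f|60|d5|
→ t2 |60|d5|9f|93|17|60|55|9f|

RES = [ 0x60  0xd5  0x9f  0x93  0x17  0x60  0x55  0x9f ]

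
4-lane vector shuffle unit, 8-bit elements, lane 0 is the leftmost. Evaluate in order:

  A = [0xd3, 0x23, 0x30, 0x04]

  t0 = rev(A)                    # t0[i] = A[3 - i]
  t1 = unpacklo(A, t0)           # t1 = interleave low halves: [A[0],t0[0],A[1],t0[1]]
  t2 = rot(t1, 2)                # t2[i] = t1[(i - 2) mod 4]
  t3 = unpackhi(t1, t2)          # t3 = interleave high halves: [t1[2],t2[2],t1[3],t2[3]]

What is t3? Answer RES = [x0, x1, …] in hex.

RES = [ 0x23  0xd3  0x30  0x04 ]

→ t0 |04|30|23|d3|
→ t1 |d3|04|23|30|
→ t2 |23|30|d3|04|
→ t3 |23|d3|30|04|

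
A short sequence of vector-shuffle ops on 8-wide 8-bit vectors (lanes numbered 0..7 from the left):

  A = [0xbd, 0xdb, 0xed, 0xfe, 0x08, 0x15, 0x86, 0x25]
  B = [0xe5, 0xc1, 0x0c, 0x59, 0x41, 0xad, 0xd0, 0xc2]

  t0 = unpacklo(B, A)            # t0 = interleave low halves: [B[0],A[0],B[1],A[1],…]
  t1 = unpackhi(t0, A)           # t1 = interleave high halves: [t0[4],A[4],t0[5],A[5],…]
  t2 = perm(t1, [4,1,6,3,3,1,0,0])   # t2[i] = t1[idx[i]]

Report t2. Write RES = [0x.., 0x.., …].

→ t0 |e5|bd|c1|db|0c|ed|59|fe|
→ t1 |0c|08|ed|15|59|86|fe|25|
→ t2 |59|08|fe|15|15|08|0c|0c|

RES = [ 0x59  0x08  0xfe  0x15  0x15  0x08  0x0c  0x0c ]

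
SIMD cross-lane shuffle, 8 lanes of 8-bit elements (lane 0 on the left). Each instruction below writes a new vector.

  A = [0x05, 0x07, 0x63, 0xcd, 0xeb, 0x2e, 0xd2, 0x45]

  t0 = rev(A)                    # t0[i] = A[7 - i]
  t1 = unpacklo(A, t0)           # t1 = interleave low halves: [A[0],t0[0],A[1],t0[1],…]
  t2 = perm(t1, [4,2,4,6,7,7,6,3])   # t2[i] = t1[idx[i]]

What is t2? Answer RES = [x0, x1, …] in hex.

→ t0 |45|d2|2e|eb|cd|63|07|05|
→ t1 |05|45|07|d2|63|2e|cd|eb|
→ t2 |63|07|63|cd|eb|eb|cd|d2|

RES = [ 0x63  0x07  0x63  0xcd  0xeb  0xeb  0xcd  0xd2 ]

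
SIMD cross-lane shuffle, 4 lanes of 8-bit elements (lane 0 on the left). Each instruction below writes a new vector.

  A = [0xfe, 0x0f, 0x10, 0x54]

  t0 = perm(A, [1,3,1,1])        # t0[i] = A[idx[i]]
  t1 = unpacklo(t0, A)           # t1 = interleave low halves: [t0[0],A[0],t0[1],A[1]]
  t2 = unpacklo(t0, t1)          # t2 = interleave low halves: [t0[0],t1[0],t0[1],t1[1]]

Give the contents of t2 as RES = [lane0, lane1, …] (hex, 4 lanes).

→ t0 |0f|54|0f|0f|
→ t1 |0f|fe|54|0f|
→ t2 |0f|0f|54|fe|

RES = [0x0f, 0x0f, 0x54, 0xfe]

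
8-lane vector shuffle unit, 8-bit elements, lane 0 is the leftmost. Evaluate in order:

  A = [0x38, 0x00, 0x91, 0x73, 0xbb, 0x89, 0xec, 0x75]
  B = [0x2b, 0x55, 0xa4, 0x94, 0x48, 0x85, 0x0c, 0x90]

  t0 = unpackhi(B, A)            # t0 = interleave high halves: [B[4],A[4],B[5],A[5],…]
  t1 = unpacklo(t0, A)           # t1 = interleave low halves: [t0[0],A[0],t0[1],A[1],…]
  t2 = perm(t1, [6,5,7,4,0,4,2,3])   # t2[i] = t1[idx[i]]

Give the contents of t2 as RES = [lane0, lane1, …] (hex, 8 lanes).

RES = [ 0x89  0x91  0x73  0x85  0x48  0x85  0xbb  0x00 ]

→ t0 |48|bb|85|89|0c|ec|90|75|
→ t1 |48|38|bb|00|85|91|89|73|
→ t2 |89|91|73|85|48|85|bb|00|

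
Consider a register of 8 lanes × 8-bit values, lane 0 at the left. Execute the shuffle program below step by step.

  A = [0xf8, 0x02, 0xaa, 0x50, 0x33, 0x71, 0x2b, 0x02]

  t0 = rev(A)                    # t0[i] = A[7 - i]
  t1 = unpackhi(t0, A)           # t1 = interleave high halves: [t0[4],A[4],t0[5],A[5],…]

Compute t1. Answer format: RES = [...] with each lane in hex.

RES = [0x50, 0x33, 0xaa, 0x71, 0x02, 0x2b, 0xf8, 0x02]

t0 = [0x02, 0x2b, 0x71, 0x33, 0x50, 0xaa, 0x02, 0xf8]
t1 = [0x50, 0x33, 0xaa, 0x71, 0x02, 0x2b, 0xf8, 0x02]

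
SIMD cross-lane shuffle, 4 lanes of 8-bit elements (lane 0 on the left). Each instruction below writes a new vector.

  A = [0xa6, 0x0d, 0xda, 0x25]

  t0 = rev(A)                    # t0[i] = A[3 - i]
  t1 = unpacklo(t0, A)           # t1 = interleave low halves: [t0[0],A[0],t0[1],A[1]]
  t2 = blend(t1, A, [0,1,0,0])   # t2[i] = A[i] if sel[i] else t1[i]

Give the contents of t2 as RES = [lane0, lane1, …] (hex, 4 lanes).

  t0: 25 da 0d a6
  t1: 25 a6 da 0d
  t2: 25 0d da 0d

RES = [ 0x25  0x0d  0xda  0x0d ]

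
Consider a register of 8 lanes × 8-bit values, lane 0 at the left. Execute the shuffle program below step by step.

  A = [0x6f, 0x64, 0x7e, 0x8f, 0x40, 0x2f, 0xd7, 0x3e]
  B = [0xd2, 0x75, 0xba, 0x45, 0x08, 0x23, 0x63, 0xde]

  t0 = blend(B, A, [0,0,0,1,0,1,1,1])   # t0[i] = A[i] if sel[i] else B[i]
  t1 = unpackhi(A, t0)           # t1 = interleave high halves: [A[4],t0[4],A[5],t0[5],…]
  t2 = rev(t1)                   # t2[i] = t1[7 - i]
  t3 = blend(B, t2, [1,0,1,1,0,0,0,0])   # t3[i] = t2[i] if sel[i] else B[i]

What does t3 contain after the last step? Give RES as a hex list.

  t0: d2 75 ba 8f 08 2f d7 3e
  t1: 40 08 2f 2f d7 d7 3e 3e
  t2: 3e 3e d7 d7 2f 2f 08 40
  t3: 3e 75 d7 d7 08 23 63 de

RES = [ 0x3e  0x75  0xd7  0xd7  0x08  0x23  0x63  0xde ]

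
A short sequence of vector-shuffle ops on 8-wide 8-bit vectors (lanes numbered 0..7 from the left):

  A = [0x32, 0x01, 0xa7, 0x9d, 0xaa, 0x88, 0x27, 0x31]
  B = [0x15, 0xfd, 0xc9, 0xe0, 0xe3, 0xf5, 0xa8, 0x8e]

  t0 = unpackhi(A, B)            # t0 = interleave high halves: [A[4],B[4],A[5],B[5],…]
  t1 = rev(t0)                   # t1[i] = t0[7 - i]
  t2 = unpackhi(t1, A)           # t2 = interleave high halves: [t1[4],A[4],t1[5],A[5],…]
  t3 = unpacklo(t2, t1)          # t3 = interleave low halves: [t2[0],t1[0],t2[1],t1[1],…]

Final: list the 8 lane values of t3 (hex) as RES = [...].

RES = [0xf5, 0x8e, 0xaa, 0x31, 0x88, 0xa8, 0x88, 0x27]

→ t0 |aa|e3|88|f5|27|a8|31|8e|
→ t1 |8e|31|a8|27|f5|88|e3|aa|
→ t2 |f5|aa|88|88|e3|27|aa|31|
→ t3 |f5|8e|aa|31|88|a8|88|27|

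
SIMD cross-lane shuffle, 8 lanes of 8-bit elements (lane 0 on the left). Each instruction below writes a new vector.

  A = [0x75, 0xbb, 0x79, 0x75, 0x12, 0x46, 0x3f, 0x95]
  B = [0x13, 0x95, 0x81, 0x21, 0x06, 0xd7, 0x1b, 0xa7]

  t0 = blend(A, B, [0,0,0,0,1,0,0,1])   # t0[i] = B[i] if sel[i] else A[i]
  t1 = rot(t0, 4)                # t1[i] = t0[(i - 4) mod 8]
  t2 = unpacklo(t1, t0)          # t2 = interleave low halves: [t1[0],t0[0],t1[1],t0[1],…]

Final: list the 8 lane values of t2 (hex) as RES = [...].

  t0: 75 bb 79 75 06 46 3f a7
  t1: 06 46 3f a7 75 bb 79 75
  t2: 06 75 46 bb 3f 79 a7 75

RES = [ 0x06  0x75  0x46  0xbb  0x3f  0x79  0xa7  0x75 ]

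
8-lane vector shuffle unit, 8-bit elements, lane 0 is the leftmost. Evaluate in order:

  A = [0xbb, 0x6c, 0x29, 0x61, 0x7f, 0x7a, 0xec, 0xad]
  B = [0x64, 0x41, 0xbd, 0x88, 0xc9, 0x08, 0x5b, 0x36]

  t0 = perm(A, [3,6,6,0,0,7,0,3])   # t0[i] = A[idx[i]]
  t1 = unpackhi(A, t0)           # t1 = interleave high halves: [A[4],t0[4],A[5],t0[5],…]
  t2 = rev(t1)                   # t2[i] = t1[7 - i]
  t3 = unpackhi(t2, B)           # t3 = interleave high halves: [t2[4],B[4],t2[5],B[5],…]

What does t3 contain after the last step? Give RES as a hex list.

RES = [0xad, 0xc9, 0x7a, 0x08, 0xbb, 0x5b, 0x7f, 0x36]

t0 = [0x61, 0xec, 0xec, 0xbb, 0xbb, 0xad, 0xbb, 0x61]
t1 = [0x7f, 0xbb, 0x7a, 0xad, 0xec, 0xbb, 0xad, 0x61]
t2 = [0x61, 0xad, 0xbb, 0xec, 0xad, 0x7a, 0xbb, 0x7f]
t3 = [0xad, 0xc9, 0x7a, 0x08, 0xbb, 0x5b, 0x7f, 0x36]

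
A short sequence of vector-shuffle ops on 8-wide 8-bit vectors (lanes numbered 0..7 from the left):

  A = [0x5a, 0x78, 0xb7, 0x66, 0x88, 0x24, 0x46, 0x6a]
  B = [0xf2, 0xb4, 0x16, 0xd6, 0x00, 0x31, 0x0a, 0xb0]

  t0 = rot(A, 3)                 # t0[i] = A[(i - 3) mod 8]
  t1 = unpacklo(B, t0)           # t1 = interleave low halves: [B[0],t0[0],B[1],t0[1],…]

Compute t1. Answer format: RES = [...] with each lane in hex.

RES = [0xf2, 0x24, 0xb4, 0x46, 0x16, 0x6a, 0xd6, 0x5a]

  t0: 24 46 6a 5a 78 b7 66 88
  t1: f2 24 b4 46 16 6a d6 5a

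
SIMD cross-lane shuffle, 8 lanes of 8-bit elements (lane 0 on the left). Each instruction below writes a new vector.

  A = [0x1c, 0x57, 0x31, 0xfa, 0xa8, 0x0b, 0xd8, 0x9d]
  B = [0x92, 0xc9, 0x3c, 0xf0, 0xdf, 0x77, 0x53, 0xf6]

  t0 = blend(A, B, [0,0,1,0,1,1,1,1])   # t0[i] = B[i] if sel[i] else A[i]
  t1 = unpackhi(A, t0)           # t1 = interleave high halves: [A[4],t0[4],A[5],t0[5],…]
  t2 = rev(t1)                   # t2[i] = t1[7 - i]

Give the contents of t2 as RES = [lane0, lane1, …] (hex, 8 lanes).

→ t0 |1c|57|3c|fa|df|77|53|f6|
→ t1 |a8|df|0b|77|d8|53|9d|f6|
→ t2 |f6|9d|53|d8|77|0b|df|a8|

RES = [0xf6, 0x9d, 0x53, 0xd8, 0x77, 0x0b, 0xdf, 0xa8]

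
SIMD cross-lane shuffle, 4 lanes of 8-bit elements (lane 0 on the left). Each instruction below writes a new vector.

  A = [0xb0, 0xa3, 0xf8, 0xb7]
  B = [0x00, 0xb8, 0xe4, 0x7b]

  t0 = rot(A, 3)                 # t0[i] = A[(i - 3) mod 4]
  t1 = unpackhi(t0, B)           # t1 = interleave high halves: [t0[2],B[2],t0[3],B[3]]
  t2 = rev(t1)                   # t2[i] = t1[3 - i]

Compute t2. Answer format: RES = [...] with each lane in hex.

RES = [ 0x7b  0xb0  0xe4  0xb7 ]

→ t0 |a3|f8|b7|b0|
→ t1 |b7|e4|b0|7b|
→ t2 |7b|b0|e4|b7|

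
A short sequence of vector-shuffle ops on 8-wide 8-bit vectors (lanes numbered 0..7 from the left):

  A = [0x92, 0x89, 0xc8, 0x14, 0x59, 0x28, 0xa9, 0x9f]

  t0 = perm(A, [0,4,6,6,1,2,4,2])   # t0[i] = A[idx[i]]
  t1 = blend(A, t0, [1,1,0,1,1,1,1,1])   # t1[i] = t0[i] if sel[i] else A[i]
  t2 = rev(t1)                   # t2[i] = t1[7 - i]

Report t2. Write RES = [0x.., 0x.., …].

t0 = [0x92, 0x59, 0xa9, 0xa9, 0x89, 0xc8, 0x59, 0xc8]
t1 = [0x92, 0x59, 0xc8, 0xa9, 0x89, 0xc8, 0x59, 0xc8]
t2 = [0xc8, 0x59, 0xc8, 0x89, 0xa9, 0xc8, 0x59, 0x92]

RES = [0xc8, 0x59, 0xc8, 0x89, 0xa9, 0xc8, 0x59, 0x92]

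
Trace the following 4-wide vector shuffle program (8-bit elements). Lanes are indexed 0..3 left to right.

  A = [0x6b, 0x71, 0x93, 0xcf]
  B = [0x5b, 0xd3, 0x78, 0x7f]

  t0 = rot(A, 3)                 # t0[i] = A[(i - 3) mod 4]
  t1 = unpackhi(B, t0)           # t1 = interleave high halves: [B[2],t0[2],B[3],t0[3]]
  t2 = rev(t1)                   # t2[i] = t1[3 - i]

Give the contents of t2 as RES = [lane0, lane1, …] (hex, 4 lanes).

RES = [0x6b, 0x7f, 0xcf, 0x78]

→ t0 |71|93|cf|6b|
→ t1 |78|cf|7f|6b|
→ t2 |6b|7f|cf|78|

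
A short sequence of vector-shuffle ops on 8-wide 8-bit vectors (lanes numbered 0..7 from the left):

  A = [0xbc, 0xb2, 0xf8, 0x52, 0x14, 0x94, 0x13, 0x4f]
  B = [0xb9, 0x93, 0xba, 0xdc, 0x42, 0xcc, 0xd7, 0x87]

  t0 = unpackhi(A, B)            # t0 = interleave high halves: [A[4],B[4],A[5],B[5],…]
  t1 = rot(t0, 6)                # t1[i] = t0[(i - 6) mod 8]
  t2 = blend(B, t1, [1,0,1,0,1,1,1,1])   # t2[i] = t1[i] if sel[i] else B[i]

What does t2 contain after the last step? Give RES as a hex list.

RES = [ 0x94  0x93  0x13  0xdc  0x4f  0x87  0x14  0x42 ]

  t0: 14 42 94 cc 13 d7 4f 87
  t1: 94 cc 13 d7 4f 87 14 42
  t2: 94 93 13 dc 4f 87 14 42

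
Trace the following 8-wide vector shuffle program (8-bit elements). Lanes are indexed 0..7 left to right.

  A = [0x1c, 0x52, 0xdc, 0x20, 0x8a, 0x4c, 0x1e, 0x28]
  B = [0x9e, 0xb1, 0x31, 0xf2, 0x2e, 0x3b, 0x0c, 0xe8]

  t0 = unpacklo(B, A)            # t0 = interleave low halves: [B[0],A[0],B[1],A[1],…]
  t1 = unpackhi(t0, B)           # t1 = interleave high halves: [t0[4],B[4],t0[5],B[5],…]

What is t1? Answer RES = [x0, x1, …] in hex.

RES = [ 0x31  0x2e  0xdc  0x3b  0xf2  0x0c  0x20  0xe8 ]

t0 = [0x9e, 0x1c, 0xb1, 0x52, 0x31, 0xdc, 0xf2, 0x20]
t1 = [0x31, 0x2e, 0xdc, 0x3b, 0xf2, 0x0c, 0x20, 0xe8]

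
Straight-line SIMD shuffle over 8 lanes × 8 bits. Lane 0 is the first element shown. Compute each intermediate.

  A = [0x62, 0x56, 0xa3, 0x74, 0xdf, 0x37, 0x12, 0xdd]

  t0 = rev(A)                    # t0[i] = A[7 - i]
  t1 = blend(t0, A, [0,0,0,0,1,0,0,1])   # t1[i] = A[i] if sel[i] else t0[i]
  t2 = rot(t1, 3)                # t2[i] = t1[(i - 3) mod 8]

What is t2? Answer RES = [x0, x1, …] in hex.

RES = [0xa3, 0x56, 0xdd, 0xdd, 0x12, 0x37, 0xdf, 0xdf]

t0 = [0xdd, 0x12, 0x37, 0xdf, 0x74, 0xa3, 0x56, 0x62]
t1 = [0xdd, 0x12, 0x37, 0xdf, 0xdf, 0xa3, 0x56, 0xdd]
t2 = [0xa3, 0x56, 0xdd, 0xdd, 0x12, 0x37, 0xdf, 0xdf]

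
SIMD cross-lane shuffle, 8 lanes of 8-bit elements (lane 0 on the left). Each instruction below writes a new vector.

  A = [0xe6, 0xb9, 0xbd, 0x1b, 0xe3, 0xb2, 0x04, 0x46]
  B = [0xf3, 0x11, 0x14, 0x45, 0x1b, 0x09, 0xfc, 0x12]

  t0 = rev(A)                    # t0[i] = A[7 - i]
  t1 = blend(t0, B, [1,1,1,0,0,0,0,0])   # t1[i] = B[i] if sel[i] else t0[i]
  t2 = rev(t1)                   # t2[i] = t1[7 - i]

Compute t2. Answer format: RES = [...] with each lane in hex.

RES = [0xe6, 0xb9, 0xbd, 0x1b, 0xe3, 0x14, 0x11, 0xf3]

t0 = [0x46, 0x04, 0xb2, 0xe3, 0x1b, 0xbd, 0xb9, 0xe6]
t1 = [0xf3, 0x11, 0x14, 0xe3, 0x1b, 0xbd, 0xb9, 0xe6]
t2 = [0xe6, 0xb9, 0xbd, 0x1b, 0xe3, 0x14, 0x11, 0xf3]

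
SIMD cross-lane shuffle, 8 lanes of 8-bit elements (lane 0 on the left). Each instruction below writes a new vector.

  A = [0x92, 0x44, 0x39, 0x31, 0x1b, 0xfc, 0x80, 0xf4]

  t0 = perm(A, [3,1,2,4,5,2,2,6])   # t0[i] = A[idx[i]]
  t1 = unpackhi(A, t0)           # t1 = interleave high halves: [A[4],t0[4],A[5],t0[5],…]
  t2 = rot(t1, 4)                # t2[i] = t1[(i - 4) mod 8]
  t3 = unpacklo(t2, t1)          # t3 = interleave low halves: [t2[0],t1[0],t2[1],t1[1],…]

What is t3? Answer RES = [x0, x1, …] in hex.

  t0: 31 44 39 1b fc 39 39 80
  t1: 1b fc fc 39 80 39 f4 80
  t2: 80 39 f4 80 1b fc fc 39
  t3: 80 1b 39 fc f4 fc 80 39

RES = [0x80, 0x1b, 0x39, 0xfc, 0xf4, 0xfc, 0x80, 0x39]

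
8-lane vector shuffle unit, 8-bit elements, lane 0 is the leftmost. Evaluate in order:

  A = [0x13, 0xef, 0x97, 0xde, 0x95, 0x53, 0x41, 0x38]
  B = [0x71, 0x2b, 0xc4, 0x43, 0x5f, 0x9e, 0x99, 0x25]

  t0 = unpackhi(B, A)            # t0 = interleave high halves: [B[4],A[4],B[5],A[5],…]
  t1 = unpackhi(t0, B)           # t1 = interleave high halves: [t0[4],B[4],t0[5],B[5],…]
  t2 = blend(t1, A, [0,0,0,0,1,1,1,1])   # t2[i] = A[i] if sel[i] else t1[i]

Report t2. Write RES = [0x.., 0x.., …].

RES = [0x99, 0x5f, 0x41, 0x9e, 0x95, 0x53, 0x41, 0x38]

→ t0 |5f|95|9e|53|99|41|25|38|
→ t1 |99|5f|41|9e|25|99|38|25|
→ t2 |99|5f|41|9e|95|53|41|38|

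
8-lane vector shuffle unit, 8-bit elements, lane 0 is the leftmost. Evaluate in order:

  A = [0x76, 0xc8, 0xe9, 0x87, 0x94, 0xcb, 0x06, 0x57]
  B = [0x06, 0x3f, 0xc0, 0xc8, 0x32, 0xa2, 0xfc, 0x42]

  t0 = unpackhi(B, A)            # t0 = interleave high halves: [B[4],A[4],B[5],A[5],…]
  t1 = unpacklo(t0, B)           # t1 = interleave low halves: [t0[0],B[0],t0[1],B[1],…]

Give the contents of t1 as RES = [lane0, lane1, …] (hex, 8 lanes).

RES = [ 0x32  0x06  0x94  0x3f  0xa2  0xc0  0xcb  0xc8 ]

t0 = [0x32, 0x94, 0xa2, 0xcb, 0xfc, 0x06, 0x42, 0x57]
t1 = [0x32, 0x06, 0x94, 0x3f, 0xa2, 0xc0, 0xcb, 0xc8]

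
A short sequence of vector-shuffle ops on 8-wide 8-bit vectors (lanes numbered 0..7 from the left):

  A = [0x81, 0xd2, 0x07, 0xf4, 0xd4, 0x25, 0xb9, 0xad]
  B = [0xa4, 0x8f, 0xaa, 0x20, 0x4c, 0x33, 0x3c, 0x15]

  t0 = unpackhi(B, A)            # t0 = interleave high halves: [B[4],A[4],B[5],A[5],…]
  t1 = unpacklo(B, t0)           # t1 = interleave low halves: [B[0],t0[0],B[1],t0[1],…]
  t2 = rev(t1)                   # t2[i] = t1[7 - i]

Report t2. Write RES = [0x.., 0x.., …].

t0 = [0x4c, 0xd4, 0x33, 0x25, 0x3c, 0xb9, 0x15, 0xad]
t1 = [0xa4, 0x4c, 0x8f, 0xd4, 0xaa, 0x33, 0x20, 0x25]
t2 = [0x25, 0x20, 0x33, 0xaa, 0xd4, 0x8f, 0x4c, 0xa4]

RES = [ 0x25  0x20  0x33  0xaa  0xd4  0x8f  0x4c  0xa4 ]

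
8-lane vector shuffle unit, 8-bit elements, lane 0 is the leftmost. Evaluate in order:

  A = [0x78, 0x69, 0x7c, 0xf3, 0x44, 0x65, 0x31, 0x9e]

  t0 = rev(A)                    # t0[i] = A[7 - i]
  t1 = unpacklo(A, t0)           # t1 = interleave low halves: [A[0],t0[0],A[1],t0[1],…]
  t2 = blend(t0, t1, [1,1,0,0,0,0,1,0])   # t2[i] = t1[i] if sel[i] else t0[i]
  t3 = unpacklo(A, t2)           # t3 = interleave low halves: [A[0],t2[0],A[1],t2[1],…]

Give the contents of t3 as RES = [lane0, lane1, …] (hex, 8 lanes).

t0 = [0x9e, 0x31, 0x65, 0x44, 0xf3, 0x7c, 0x69, 0x78]
t1 = [0x78, 0x9e, 0x69, 0x31, 0x7c, 0x65, 0xf3, 0x44]
t2 = [0x78, 0x9e, 0x65, 0x44, 0xf3, 0x7c, 0xf3, 0x78]
t3 = [0x78, 0x78, 0x69, 0x9e, 0x7c, 0x65, 0xf3, 0x44]

RES = [0x78, 0x78, 0x69, 0x9e, 0x7c, 0x65, 0xf3, 0x44]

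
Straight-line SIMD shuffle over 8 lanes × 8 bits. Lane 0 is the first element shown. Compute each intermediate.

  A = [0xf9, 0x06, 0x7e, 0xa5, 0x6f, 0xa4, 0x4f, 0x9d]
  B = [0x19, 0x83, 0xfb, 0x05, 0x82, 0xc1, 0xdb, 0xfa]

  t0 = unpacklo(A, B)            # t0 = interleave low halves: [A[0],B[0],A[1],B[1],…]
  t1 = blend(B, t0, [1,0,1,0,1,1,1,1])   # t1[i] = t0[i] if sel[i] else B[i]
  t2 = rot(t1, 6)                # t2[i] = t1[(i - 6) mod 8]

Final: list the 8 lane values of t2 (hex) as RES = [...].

→ t0 |f9|19|06|83|7e|fb|a5|05|
→ t1 |f9|83|06|05|7e|fb|a5|05|
→ t2 |06|05|7e|fb|a5|05|f9|83|

RES = [ 0x06  0x05  0x7e  0xfb  0xa5  0x05  0xf9  0x83 ]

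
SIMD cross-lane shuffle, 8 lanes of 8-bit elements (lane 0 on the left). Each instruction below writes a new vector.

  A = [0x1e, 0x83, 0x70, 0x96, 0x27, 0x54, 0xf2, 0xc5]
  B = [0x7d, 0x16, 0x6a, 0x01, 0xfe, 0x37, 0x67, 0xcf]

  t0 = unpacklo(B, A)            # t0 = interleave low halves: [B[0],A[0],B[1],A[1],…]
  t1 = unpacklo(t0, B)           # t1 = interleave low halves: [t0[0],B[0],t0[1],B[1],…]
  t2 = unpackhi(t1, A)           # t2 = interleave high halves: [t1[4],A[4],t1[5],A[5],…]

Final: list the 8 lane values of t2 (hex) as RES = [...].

RES = [ 0x16  0x27  0x6a  0x54  0x83  0xf2  0x01  0xc5 ]

  t0: 7d 1e 16 83 6a 70 01 96
  t1: 7d 7d 1e 16 16 6a 83 01
  t2: 16 27 6a 54 83 f2 01 c5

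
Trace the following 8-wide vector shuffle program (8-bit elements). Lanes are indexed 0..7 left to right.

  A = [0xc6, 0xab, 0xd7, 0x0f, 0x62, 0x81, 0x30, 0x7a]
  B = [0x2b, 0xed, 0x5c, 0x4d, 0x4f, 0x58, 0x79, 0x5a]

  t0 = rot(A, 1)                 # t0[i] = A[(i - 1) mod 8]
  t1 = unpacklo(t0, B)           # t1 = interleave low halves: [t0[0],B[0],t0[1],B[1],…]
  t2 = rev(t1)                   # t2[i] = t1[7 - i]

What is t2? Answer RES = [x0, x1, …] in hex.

RES = [ 0x4d  0xd7  0x5c  0xab  0xed  0xc6  0x2b  0x7a ]

→ t0 |7a|c6|ab|d7|0f|62|81|30|
→ t1 |7a|2b|c6|ed|ab|5c|d7|4d|
→ t2 |4d|d7|5c|ab|ed|c6|2b|7a|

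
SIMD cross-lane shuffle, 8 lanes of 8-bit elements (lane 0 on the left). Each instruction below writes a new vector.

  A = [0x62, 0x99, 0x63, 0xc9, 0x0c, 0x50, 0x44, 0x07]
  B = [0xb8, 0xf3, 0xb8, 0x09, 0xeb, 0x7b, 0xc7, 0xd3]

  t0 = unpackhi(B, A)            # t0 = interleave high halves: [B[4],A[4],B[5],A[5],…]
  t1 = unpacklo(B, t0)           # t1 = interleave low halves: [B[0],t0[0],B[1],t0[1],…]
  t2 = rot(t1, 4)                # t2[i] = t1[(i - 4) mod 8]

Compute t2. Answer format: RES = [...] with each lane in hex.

  t0: eb 0c 7b 50 c7 44 d3 07
  t1: b8 eb f3 0c b8 7b 09 50
  t2: b8 7b 09 50 b8 eb f3 0c

RES = [0xb8, 0x7b, 0x09, 0x50, 0xb8, 0xeb, 0xf3, 0x0c]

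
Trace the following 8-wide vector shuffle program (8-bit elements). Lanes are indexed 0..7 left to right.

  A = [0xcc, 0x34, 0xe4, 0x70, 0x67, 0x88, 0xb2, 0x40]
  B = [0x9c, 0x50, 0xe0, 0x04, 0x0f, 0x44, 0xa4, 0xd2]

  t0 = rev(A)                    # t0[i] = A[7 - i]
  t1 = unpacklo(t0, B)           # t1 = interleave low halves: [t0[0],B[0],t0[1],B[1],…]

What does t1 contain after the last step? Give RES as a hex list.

  t0: 40 b2 88 67 70 e4 34 cc
  t1: 40 9c b2 50 88 e0 67 04

RES = [ 0x40  0x9c  0xb2  0x50  0x88  0xe0  0x67  0x04 ]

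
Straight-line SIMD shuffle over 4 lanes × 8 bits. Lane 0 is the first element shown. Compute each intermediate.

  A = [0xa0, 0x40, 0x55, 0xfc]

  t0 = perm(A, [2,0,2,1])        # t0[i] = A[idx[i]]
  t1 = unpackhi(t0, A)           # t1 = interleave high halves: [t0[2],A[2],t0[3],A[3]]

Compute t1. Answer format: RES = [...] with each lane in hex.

RES = [0x55, 0x55, 0x40, 0xfc]

  t0: 55 a0 55 40
  t1: 55 55 40 fc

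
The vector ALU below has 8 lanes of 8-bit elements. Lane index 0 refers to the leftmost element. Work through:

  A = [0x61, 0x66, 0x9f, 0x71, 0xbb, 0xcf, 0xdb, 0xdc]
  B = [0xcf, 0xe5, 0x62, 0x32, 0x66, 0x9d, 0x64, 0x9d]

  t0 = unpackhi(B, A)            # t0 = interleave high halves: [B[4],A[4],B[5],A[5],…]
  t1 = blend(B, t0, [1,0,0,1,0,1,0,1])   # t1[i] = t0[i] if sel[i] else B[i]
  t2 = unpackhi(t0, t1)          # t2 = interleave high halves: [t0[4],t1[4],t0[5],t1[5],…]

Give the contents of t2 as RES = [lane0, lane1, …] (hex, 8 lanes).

RES = [0x64, 0x66, 0xdb, 0xdb, 0x9d, 0x64, 0xdc, 0xdc]

  t0: 66 bb 9d cf 64 db 9d dc
  t1: 66 e5 62 cf 66 db 64 dc
  t2: 64 66 db db 9d 64 dc dc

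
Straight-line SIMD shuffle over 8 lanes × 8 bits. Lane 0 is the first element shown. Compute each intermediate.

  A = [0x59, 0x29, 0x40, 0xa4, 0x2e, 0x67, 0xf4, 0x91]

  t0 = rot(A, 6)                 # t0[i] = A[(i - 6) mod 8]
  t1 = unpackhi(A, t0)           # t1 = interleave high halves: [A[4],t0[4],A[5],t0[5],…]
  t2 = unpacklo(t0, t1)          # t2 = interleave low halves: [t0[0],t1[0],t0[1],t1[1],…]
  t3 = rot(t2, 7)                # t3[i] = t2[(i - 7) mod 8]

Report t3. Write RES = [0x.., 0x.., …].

  t0: 40 a4 2e 67 f4 91 59 29
  t1: 2e f4 67 91 f4 59 91 29
  t2: 40 2e a4 f4 2e 67 67 91
  t3: 2e a4 f4 2e 67 67 91 40

RES = [ 0x2e  0xa4  0xf4  0x2e  0x67  0x67  0x91  0x40 ]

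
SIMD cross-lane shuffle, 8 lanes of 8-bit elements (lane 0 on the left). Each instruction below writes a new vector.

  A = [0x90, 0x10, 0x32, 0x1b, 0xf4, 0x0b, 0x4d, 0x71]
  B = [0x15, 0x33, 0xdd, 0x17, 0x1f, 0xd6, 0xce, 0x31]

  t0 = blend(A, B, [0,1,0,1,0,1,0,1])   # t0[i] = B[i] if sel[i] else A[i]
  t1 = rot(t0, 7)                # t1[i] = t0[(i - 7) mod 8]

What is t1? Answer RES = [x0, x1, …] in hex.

→ t0 |90|33|32|17|f4|d6|4d|31|
→ t1 |33|32|17|f4|d6|4d|31|90|

RES = [ 0x33  0x32  0x17  0xf4  0xd6  0x4d  0x31  0x90 ]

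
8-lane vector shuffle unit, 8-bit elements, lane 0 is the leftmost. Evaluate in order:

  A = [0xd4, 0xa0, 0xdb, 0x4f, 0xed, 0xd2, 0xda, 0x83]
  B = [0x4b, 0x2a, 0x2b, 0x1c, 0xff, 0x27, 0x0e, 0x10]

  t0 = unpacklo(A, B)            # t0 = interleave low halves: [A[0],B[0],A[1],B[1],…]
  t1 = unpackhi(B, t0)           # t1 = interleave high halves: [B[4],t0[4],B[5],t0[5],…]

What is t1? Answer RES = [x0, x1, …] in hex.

RES = [0xff, 0xdb, 0x27, 0x2b, 0x0e, 0x4f, 0x10, 0x1c]

  t0: d4 4b a0 2a db 2b 4f 1c
  t1: ff db 27 2b 0e 4f 10 1c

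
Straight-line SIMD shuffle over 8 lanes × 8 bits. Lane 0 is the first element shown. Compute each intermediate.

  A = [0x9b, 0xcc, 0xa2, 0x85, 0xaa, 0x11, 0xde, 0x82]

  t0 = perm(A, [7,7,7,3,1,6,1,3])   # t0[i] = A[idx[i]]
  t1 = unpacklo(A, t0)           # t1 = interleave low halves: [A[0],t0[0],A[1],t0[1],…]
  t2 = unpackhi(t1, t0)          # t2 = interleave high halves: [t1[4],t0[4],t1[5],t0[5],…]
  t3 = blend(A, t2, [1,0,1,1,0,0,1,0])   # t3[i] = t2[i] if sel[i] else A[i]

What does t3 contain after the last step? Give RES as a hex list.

RES = [0xa2, 0xcc, 0x82, 0xde, 0xaa, 0x11, 0x85, 0x82]

t0 = [0x82, 0x82, 0x82, 0x85, 0xcc, 0xde, 0xcc, 0x85]
t1 = [0x9b, 0x82, 0xcc, 0x82, 0xa2, 0x82, 0x85, 0x85]
t2 = [0xa2, 0xcc, 0x82, 0xde, 0x85, 0xcc, 0x85, 0x85]
t3 = [0xa2, 0xcc, 0x82, 0xde, 0xaa, 0x11, 0x85, 0x82]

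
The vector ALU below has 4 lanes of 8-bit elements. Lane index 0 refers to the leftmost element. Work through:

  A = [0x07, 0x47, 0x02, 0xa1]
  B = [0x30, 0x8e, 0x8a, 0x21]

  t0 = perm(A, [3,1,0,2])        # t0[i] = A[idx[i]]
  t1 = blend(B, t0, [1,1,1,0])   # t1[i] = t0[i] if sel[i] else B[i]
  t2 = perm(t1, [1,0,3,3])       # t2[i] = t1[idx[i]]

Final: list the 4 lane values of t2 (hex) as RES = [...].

  t0: a1 47 07 02
  t1: a1 47 07 21
  t2: 47 a1 21 21

RES = [ 0x47  0xa1  0x21  0x21 ]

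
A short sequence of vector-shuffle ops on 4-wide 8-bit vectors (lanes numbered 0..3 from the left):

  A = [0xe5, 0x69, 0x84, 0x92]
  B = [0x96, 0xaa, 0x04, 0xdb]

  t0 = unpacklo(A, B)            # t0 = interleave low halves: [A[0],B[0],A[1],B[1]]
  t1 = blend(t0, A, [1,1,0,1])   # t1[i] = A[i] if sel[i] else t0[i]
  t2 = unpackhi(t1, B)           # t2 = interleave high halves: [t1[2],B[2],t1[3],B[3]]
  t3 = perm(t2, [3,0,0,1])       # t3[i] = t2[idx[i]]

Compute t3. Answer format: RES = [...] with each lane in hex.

RES = [0xdb, 0x69, 0x69, 0x04]

  t0: e5 96 69 aa
  t1: e5 69 69 92
  t2: 69 04 92 db
  t3: db 69 69 04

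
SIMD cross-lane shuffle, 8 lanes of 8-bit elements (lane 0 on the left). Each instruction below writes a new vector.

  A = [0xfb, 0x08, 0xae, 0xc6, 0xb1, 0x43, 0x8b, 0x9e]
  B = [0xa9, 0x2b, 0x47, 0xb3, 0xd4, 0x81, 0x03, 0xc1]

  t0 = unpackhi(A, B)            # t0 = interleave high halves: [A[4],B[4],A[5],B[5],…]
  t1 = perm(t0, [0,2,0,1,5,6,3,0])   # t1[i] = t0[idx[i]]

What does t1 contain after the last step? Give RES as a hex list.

RES = [ 0xb1  0x43  0xb1  0xd4  0x03  0x9e  0x81  0xb1 ]

  t0: b1 d4 43 81 8b 03 9e c1
  t1: b1 43 b1 d4 03 9e 81 b1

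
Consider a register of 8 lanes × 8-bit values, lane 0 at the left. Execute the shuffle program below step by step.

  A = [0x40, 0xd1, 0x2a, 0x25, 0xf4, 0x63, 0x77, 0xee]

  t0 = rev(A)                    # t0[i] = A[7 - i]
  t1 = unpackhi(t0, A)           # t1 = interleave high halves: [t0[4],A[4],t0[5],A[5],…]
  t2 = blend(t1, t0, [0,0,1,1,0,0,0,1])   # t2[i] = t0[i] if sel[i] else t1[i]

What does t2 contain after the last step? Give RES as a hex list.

RES = [ 0x25  0xf4  0x63  0xf4  0xd1  0x77  0x40  0x40 ]

t0 = [0xee, 0x77, 0x63, 0xf4, 0x25, 0x2a, 0xd1, 0x40]
t1 = [0x25, 0xf4, 0x2a, 0x63, 0xd1, 0x77, 0x40, 0xee]
t2 = [0x25, 0xf4, 0x63, 0xf4, 0xd1, 0x77, 0x40, 0x40]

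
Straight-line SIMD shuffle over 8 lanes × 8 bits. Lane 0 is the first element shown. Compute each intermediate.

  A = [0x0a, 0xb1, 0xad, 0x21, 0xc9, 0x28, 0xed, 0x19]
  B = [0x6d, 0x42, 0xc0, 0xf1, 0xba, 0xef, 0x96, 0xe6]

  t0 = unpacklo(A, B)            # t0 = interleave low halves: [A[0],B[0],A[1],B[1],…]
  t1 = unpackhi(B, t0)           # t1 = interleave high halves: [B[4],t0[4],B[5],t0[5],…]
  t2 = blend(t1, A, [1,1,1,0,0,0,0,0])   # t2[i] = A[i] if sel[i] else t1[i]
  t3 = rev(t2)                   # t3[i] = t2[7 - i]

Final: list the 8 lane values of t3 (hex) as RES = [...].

  t0: 0a 6d b1 42 ad c0 21 f1
  t1: ba ad ef c0 96 21 e6 f1
  t2: 0a b1 ad c0 96 21 e6 f1
  t3: f1 e6 21 96 c0 ad b1 0a

RES = [0xf1, 0xe6, 0x21, 0x96, 0xc0, 0xad, 0xb1, 0x0a]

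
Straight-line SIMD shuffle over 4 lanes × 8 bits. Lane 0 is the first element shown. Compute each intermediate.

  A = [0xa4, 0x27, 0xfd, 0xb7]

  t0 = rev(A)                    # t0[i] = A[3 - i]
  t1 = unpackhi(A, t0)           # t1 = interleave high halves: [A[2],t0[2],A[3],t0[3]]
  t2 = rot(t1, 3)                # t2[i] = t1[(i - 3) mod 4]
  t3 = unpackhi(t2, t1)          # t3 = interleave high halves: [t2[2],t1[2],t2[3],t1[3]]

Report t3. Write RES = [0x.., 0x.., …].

→ t0 |b7|fd|27|a4|
→ t1 |fd|27|b7|a4|
→ t2 |27|b7|a4|fd|
→ t3 |a4|b7|fd|a4|

RES = [0xa4, 0xb7, 0xfd, 0xa4]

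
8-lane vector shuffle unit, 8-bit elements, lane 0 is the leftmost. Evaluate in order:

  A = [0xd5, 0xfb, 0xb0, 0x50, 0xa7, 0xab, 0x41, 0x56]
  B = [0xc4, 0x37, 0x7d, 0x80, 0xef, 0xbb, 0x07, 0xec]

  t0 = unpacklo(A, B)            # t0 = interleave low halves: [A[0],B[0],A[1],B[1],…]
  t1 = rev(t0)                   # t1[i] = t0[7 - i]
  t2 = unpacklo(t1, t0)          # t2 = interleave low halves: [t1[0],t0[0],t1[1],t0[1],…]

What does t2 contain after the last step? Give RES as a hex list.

RES = [ 0x80  0xd5  0x50  0xc4  0x7d  0xfb  0xb0  0x37 ]

t0 = [0xd5, 0xc4, 0xfb, 0x37, 0xb0, 0x7d, 0x50, 0x80]
t1 = [0x80, 0x50, 0x7d, 0xb0, 0x37, 0xfb, 0xc4, 0xd5]
t2 = [0x80, 0xd5, 0x50, 0xc4, 0x7d, 0xfb, 0xb0, 0x37]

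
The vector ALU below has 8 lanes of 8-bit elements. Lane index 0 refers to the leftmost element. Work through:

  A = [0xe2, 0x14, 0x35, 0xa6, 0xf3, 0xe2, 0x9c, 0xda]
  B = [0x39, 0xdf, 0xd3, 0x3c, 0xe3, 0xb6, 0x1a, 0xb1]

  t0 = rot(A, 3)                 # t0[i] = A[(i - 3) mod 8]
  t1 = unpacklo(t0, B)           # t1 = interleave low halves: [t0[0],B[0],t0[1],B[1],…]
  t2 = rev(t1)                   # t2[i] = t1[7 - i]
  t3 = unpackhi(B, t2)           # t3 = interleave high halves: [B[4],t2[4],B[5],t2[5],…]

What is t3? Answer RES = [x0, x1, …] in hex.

  t0: e2 9c da e2 14 35 a6 f3
  t1: e2 39 9c df da d3 e2 3c
  t2: 3c e2 d3 da df 9c 39 e2
  t3: e3 df b6 9c 1a 39 b1 e2

RES = [ 0xe3  0xdf  0xb6  0x9c  0x1a  0x39  0xb1  0xe2 ]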